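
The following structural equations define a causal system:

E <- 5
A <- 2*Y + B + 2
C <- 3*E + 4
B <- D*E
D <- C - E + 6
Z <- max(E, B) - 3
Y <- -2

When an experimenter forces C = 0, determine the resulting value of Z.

The intervention breaks the incoming arrows to C: C <- 3*E + 4 no longer applies, and C = 0.
D = C - E + 6  [with C=0, E=5]  = 1
B = D*E  [with D=1, E=5]  = 5
Z = max(E, B) - 3  [with E=5, B=5]  = 2

2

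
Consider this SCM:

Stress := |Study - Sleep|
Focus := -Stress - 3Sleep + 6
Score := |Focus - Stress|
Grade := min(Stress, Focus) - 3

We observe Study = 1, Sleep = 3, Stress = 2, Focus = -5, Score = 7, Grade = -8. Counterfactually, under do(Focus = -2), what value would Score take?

4

Intervening sets Focus = -2 and removes its equation (Focus := -Stress - 3Sleep + 6).
Stress = |Study - Sleep|  [with Study=1, Sleep=3]  = 2
Score = |Focus - Stress|  [with Focus=-2, Stress=2]  = 4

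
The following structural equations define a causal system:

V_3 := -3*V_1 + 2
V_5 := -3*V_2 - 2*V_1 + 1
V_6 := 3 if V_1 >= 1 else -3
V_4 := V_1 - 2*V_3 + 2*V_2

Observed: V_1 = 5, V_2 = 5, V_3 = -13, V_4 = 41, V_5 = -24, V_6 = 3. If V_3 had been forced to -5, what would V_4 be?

The intervention breaks the incoming arrows to V_3: V_3 := -3*V_1 + 2 no longer applies, and V_3 = -5.
V_4 = V_1 - 2*V_3 + 2*V_2  [with V_1=5, V_3=-5, V_2=5]  = 25

25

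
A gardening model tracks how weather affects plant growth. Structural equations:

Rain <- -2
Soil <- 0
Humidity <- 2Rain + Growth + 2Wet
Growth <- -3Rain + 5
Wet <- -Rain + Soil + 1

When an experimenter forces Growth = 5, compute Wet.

3

Under do(Growth=5), the mechanism Growth <- -3Rain + 5 is discarded; Growth is fixed at 5.
Since Wet is not a descendant of the intervened variable, it is unaffected.
Wet = -Rain + Soil + 1  [with Rain=-2, Soil=0]  = 3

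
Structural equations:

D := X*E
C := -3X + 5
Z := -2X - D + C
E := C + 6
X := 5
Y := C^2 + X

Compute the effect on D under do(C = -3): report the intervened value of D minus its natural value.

35

Under do(C=-3), the mechanism C := -3X + 5 is discarded; C is fixed at -3.
E = C + 6  [with C=-3]  = 3
D = X*E  [with X=5, E=3]  = 15
Without intervention: C = -3X + 5  [with X=5]  = -10; E = C + 6  [with C=-10]  = -4; D = X*E  [with X=5, E=-4]  = -20.
Change = 15 − (-20) = 35.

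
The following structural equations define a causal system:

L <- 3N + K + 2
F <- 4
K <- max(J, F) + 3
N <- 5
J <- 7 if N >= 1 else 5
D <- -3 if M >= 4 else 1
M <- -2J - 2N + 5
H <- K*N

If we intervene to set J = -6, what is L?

do(J=-6) replaces the equation J <- 7 if N >= 1 else 5 with the constant J = -6.
K = max(J, F) + 3  [with J=-6, F=4]  = 7
L = 3N + K + 2  [with N=5, K=7]  = 24

24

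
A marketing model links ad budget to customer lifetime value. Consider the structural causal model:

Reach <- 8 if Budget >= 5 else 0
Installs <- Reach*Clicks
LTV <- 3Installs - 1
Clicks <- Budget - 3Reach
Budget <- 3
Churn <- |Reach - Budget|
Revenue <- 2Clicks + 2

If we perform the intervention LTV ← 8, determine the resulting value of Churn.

3

The intervention breaks the incoming arrows to LTV: LTV <- 3Installs - 1 no longer applies, and LTV = 8.
Churn is not downstream of the intervention, so its value is determined by the original equations.
Reach = 8 if Budget >= 5 else 0  [with Budget=3]  = 0
Churn = |Reach - Budget|  [with Reach=0, Budget=3]  = 3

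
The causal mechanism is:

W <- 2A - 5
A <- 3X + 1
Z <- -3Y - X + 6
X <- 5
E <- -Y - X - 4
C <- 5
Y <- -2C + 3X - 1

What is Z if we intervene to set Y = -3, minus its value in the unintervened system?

21

The intervention breaks the incoming arrows to Y: Y <- -2C + 3X - 1 no longer applies, and Y = -3.
Z = -3Y - X + 6  [with Y=-3, X=5]  = 10
Without intervention: Y = -2C + 3X - 1  [with C=5, X=5]  = 4; Z = -3Y - X + 6  [with Y=4, X=5]  = -11.
Change = 10 − (-11) = 21.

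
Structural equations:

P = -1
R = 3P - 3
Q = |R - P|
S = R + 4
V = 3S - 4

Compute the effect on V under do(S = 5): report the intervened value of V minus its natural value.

Intervening sets S = 5 and removes its equation (S = R + 4).
V = 3S - 4  [with S=5]  = 11
Without intervention: R = 3P - 3  [with P=-1]  = -6; S = R + 4  [with R=-6]  = -2; V = 3S - 4  [with S=-2]  = -10.
Change = 11 − (-10) = 21.

21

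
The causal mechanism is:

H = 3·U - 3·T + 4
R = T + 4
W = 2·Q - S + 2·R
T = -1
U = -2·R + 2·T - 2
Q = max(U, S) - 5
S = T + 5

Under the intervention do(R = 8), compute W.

The intervention breaks the incoming arrows to R: R = T + 4 no longer applies, and R = 8.
S = T + 5  [with T=-1]  = 4
U = -2·R + 2·T - 2  [with R=8, T=-1]  = -20
Q = max(U, S) - 5  [with U=-20, S=4]  = -1
W = 2·Q - S + 2·R  [with Q=-1, S=4, R=8]  = 10

10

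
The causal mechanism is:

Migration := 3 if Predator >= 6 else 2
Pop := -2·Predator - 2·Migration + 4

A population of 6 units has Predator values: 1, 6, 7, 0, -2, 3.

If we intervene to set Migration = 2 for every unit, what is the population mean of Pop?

do(Migration=2) breaks Migration's dependence on Predator. With Migration=2 fixed, Pop across the units is -2, -12, -14, 0, 4, -6, mean -5.

-5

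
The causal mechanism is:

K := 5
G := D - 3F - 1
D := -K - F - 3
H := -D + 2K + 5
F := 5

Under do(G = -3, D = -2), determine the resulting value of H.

Under do(G = -3, D = -2), each intervened variable's structural equation is replaced by its fixed value.
H = -D + 2K + 5  [with D=-2, K=5]  = 17

17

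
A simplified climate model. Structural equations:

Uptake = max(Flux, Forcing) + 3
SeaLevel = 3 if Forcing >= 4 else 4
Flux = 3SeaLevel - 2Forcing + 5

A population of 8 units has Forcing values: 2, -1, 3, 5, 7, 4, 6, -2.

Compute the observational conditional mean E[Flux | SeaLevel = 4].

Conditioning on SeaLevel=4 selects the 4 unit(s) with Forcing ∈ {2, -1, 3, -2}. Their Flux values: 13, 19, 11, 21. Mean = 16.

16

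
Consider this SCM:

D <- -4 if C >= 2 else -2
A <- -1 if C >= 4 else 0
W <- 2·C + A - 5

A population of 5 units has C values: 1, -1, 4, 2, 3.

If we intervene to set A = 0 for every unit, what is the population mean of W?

Every unit gets A=0 under the intervention. W values become -3, -7, 3, -1, 1; E[W|do(A=0)] = -1.4.

-1.4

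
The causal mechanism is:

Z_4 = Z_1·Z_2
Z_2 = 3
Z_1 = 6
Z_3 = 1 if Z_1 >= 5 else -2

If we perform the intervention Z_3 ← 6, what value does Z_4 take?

18

The intervention breaks the incoming arrows to Z_3: Z_3 = 1 if Z_1 >= 5 else -2 no longer applies, and Z_3 = 6.
Z_4 is not downstream of the intervention, so its value is determined by the original equations.
Z_4 = Z_1·Z_2  [with Z_1=6, Z_2=3]  = 18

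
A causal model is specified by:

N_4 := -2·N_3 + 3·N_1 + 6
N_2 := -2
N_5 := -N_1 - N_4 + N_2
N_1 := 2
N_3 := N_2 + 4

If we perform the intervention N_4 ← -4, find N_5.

Intervening sets N_4 = -4 and removes its equation (N_4 := -2·N_3 + 3·N_1 + 6).
N_5 = -N_1 - N_4 + N_2  [with N_1=2, N_4=-4, N_2=-2]  = 0

0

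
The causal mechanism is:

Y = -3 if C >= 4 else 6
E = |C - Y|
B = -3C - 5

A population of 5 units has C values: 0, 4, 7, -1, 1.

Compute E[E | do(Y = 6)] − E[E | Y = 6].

Every unit gets Y=6 under the intervention. E values become 6, 2, 1, 7, 5; E[E|do(Y=6)] = 4.2.
Observing Y=6 restricts to units where Y's equation naturally yields 6: C ∈ {0, -1, 1}. In that subpopulation E = 6, 7, 5, mean 6.
Difference = 4.2 − 6 = -1.8.

-1.8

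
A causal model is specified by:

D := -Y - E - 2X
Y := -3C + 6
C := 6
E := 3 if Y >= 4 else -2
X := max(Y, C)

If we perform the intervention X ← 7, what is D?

do(X=7) replaces the equation X := max(Y, C) with the constant X = 7.
Y = -3C + 6  [with C=6]  = -12
E = 3 if Y >= 4 else -2  [with Y=-12]  = -2
D = -Y - E - 2X  [with Y=-12, E=-2, X=7]  = 0

0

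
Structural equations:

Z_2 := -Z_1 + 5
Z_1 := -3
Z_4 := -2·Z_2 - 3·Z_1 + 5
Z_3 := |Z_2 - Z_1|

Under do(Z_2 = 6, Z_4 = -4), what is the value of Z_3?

9

The joint intervention fixes Z_2 = 6, Z_4 = -4, removing each variable's own equation.
Z_3 = |Z_2 - Z_1|  [with Z_2=6, Z_1=-3]  = 9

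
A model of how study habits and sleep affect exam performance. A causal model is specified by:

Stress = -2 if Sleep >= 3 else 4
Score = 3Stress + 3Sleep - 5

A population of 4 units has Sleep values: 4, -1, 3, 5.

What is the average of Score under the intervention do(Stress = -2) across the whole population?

-2.75

Under do(Stress=-2), Stress's equation is replaced by Stress=-2 for every unit. Per-unit Score: 1, -14, -2, 4. Mean = -2.75.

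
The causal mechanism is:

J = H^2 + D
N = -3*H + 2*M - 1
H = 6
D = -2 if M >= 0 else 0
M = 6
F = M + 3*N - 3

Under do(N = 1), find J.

34

The intervention breaks the incoming arrows to N: N = -3*H + 2*M - 1 no longer applies, and N = 1.
No directed path runs from N to J, so J keeps its natural value.
D = -2 if M >= 0 else 0  [with M=6]  = -2
J = H^2 + D  [with H=6, D=-2]  = 34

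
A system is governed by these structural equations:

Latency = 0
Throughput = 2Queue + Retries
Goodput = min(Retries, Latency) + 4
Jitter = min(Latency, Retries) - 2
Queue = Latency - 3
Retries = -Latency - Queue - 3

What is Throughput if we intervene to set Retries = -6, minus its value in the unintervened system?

-6

do(Retries=-6) replaces the equation Retries = -Latency - Queue - 3 with the constant Retries = -6.
Queue = Latency - 3  [with Latency=0]  = -3
Throughput = 2Queue + Retries  [with Queue=-3, Retries=-6]  = -12
Without intervention: Queue = Latency - 3  [with Latency=0]  = -3; Retries = -Latency - Queue - 3  [with Latency=0, Queue=-3]  = 0; Throughput = 2Queue + Retries  [with Queue=-3, Retries=0]  = -6.
Change = -12 − (-6) = -6.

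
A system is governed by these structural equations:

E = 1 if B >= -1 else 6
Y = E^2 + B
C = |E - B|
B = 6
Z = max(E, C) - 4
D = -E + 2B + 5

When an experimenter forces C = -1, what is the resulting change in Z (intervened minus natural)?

-4

The intervention breaks the incoming arrows to C: C = |E - B| no longer applies, and C = -1.
E = 1 if B >= -1 else 6  [with B=6]  = 1
Z = max(E, C) - 4  [with E=1, C=-1]  = -3
Without intervention: E = 1 if B >= -1 else 6  [with B=6]  = 1; C = |E - B|  [with E=1, B=6]  = 5; Z = max(E, C) - 4  [with E=1, C=5]  = 1.
Change = -3 − 1 = -4.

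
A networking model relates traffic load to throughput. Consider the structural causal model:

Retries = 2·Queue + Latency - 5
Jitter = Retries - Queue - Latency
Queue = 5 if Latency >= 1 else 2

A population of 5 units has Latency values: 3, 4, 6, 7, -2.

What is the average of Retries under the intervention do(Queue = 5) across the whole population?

8.6

The intervention sets Queue=5 in all 5 units regardless of Latency. Recomputing Retries per unit gives 8, 9, 11, 12, 3; average 8.6.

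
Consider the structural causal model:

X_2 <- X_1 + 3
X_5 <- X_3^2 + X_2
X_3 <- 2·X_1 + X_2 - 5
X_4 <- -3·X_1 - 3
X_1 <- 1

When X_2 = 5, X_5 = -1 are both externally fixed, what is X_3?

2

Under do(X_2 = 5, X_5 = -1), each intervened variable's structural equation is replaced by its fixed value.
X_3 = 2·X_1 + X_2 - 5  [with X_1=1, X_2=5]  = 2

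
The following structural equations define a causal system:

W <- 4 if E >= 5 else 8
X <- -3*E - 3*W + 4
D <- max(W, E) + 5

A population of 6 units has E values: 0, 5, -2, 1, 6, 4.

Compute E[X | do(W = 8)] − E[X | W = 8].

-4.75

Every unit gets W=8 under the intervention. X values become -20, -35, -14, -23, -38, -32; E[X|do(W=8)] = -27.
E[X|W=8] averages over only the 4 units with W=8 (E = 0, -2, 1, 4): X = -20, -14, -23, -32, mean -22.25.
Difference = -27 − (-22.25) = -4.75.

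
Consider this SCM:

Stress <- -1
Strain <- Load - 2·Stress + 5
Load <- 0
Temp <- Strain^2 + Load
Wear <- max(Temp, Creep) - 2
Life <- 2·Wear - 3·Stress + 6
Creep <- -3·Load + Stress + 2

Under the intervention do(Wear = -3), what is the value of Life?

3

Intervening sets Wear = -3 and removes its equation (Wear <- max(Temp, Creep) - 2).
Life = 2·Wear - 3·Stress + 6  [with Wear=-3, Stress=-1]  = 3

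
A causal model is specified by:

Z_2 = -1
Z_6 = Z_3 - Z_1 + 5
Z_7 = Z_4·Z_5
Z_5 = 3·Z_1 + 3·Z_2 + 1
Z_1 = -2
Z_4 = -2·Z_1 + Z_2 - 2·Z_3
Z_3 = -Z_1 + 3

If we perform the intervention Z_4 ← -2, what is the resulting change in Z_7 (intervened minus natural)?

-40

The intervention breaks the incoming arrows to Z_4: Z_4 = -2·Z_1 + Z_2 - 2·Z_3 no longer applies, and Z_4 = -2.
Z_5 = 3·Z_1 + 3·Z_2 + 1  [with Z_1=-2, Z_2=-1]  = -8
Z_7 = Z_4·Z_5  [with Z_4=-2, Z_5=-8]  = 16
Without intervention: Z_3 = -Z_1 + 3  [with Z_1=-2]  = 5; Z_4 = -2·Z_1 + Z_2 - 2·Z_3  [with Z_1=-2, Z_2=-1, Z_3=5]  = -7; Z_5 = 3·Z_1 + 3·Z_2 + 1  [with Z_1=-2, Z_2=-1]  = -8; Z_7 = Z_4·Z_5  [with Z_4=-7, Z_5=-8]  = 56.
Change = 16 − 56 = -40.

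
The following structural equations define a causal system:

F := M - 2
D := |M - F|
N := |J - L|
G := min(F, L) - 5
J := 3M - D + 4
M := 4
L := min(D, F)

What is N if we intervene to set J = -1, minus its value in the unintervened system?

Under do(J=-1), the mechanism J := 3M - D + 4 is discarded; J is fixed at -1.
F = M - 2  [with M=4]  = 2
D = |M - F|  [with M=4, F=2]  = 2
L = min(D, F)  [with D=2, F=2]  = 2
N = |J - L|  [with J=-1, L=2]  = 3
Without intervention: F = M - 2  [with M=4]  = 2; D = |M - F|  [with M=4, F=2]  = 2; L = min(D, F)  [with D=2, F=2]  = 2; J = 3M - D + 4  [with M=4, D=2]  = 14; N = |J - L|  [with J=14, L=2]  = 12.
Change = 3 − 12 = -9.

-9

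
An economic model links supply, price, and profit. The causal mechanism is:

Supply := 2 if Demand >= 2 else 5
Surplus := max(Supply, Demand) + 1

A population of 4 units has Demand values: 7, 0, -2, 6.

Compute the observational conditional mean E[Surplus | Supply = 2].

Conditioning on Supply=2 selects the 2 unit(s) with Demand ∈ {7, 6}. Their Surplus values: 8, 7. Mean = 7.5.

7.5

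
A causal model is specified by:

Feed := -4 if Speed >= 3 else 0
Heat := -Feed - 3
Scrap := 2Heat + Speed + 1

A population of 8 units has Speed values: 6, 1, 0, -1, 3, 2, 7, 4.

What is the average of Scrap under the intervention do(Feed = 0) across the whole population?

-2.25

Under do(Feed=0), Feed's equation is replaced by Feed=0 for every unit. Per-unit Scrap: 1, -4, -5, -6, -2, -3, 2, -1. Mean = -2.25.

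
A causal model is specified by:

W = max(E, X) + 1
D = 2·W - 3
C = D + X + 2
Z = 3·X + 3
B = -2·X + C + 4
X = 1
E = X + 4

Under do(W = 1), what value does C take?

The intervention breaks the incoming arrows to W: W = max(E, X) + 1 no longer applies, and W = 1.
D = 2·W - 3  [with W=1]  = -1
C = D + X + 2  [with D=-1, X=1]  = 2

2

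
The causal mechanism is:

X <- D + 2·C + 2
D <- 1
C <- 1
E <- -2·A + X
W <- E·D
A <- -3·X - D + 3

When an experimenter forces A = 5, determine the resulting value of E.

-5

Intervening sets A = 5 and removes its equation (A <- -3·X - D + 3).
X = D + 2·C + 2  [with D=1, C=1]  = 5
E = -2·A + X  [with A=5, X=5]  = -5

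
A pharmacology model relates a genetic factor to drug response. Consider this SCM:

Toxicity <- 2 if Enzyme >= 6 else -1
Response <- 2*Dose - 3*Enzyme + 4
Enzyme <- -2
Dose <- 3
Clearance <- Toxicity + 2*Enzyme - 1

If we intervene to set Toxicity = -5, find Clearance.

-10

Intervening sets Toxicity = -5 and removes its equation (Toxicity <- 2 if Enzyme >= 6 else -1).
Clearance = Toxicity + 2*Enzyme - 1  [with Toxicity=-5, Enzyme=-2]  = -10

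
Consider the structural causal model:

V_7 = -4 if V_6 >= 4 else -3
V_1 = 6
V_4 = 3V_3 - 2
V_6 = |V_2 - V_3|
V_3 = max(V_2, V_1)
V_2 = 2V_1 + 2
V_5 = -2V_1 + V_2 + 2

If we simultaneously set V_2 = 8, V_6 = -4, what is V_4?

The joint intervention fixes V_2 = 8, V_6 = -4, removing each variable's own equation.
V_3 = max(V_2, V_1)  [with V_2=8, V_1=6]  = 8
V_4 = 3V_3 - 2  [with V_3=8]  = 22

22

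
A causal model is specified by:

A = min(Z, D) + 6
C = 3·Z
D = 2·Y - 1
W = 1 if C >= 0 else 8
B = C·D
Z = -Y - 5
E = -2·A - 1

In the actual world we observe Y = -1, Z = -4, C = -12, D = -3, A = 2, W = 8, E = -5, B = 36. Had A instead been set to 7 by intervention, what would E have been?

Under do(A=7), the mechanism A = min(Z, D) + 6 is discarded; A is fixed at 7.
E = -2·A - 1  [with A=7]  = -15

-15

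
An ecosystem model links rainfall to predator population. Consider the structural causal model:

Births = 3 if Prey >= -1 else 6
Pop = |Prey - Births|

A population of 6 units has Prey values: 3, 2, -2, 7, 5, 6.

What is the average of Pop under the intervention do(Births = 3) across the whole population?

2.5

The intervention sets Births=3 in all 6 units regardless of Prey. Recomputing Pop per unit gives 0, 1, 5, 4, 2, 3; average 2.5.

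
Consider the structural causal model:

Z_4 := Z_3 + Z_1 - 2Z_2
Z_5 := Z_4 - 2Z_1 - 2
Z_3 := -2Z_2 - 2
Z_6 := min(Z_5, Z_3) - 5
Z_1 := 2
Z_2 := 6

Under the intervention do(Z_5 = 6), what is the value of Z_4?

-24

The intervention breaks the incoming arrows to Z_5: Z_5 := Z_4 - 2Z_1 - 2 no longer applies, and Z_5 = 6.
Since Z_4 is not a descendant of the intervened variable, it is unaffected.
Z_3 = -2Z_2 - 2  [with Z_2=6]  = -14
Z_4 = Z_3 + Z_1 - 2Z_2  [with Z_3=-14, Z_1=2, Z_2=6]  = -24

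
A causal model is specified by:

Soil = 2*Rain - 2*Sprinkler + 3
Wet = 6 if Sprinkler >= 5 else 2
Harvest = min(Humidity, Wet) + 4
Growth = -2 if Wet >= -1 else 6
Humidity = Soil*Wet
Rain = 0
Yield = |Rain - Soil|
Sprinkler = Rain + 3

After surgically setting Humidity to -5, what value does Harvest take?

Intervening sets Humidity = -5 and removes its equation (Humidity = Soil*Wet).
Sprinkler = Rain + 3  [with Rain=0]  = 3
Wet = 6 if Sprinkler >= 5 else 2  [with Sprinkler=3]  = 2
Harvest = min(Humidity, Wet) + 4  [with Humidity=-5, Wet=2]  = -1

-1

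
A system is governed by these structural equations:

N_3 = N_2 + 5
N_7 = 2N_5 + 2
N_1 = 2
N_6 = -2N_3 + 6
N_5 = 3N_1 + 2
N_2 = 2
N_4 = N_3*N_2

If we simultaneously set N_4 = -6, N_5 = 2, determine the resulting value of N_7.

6

Under do(N_4 = -6, N_5 = 2), each intervened variable's structural equation is replaced by its fixed value.
N_7 = 2N_5 + 2  [with N_5=2]  = 6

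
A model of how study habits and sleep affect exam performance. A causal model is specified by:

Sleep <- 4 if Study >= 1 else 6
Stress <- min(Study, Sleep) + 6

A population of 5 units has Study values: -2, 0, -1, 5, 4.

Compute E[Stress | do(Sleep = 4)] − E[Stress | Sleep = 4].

-3

Under do(Sleep=4), Sleep's equation is replaced by Sleep=4 for every unit. Per-unit Stress: 4, 6, 5, 10, 10. Mean = 7.
E[Stress|Sleep=4] averages over only the 2 units with Sleep=4 (Study = 5, 4): Stress = 10, 10, mean 10.
Difference = 7 − 10 = -3.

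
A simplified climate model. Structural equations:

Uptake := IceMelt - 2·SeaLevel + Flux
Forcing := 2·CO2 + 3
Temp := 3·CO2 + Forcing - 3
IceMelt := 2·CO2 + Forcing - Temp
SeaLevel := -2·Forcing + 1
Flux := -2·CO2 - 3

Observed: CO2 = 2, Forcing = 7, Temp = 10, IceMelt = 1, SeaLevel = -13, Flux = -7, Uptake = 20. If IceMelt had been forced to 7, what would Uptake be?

26

The intervention breaks the incoming arrows to IceMelt: IceMelt := 2·CO2 + Forcing - Temp no longer applies, and IceMelt = 7.
Forcing = 2·CO2 + 3  [with CO2=2]  = 7
SeaLevel = -2·Forcing + 1  [with Forcing=7]  = -13
Flux = -2·CO2 - 3  [with CO2=2]  = -7
Uptake = IceMelt - 2·SeaLevel + Flux  [with IceMelt=7, SeaLevel=-13, Flux=-7]  = 26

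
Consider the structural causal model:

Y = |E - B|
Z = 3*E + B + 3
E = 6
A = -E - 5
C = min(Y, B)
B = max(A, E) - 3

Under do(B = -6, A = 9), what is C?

Setting B = -6, A = 9 by intervention discards those variables' equations.
Y = |E - B|  [with E=6, B=-6]  = 12
C = min(Y, B)  [with Y=12, B=-6]  = -6

-6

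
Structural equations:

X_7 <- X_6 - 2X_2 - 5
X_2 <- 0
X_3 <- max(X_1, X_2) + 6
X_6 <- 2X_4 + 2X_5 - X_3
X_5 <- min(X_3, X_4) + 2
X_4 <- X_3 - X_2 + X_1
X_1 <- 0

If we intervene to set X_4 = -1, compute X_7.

The intervention breaks the incoming arrows to X_4: X_4 <- X_3 - X_2 + X_1 no longer applies, and X_4 = -1.
X_3 = max(X_1, X_2) + 6  [with X_1=0, X_2=0]  = 6
X_5 = min(X_3, X_4) + 2  [with X_3=6, X_4=-1]  = 1
X_6 = 2X_4 + 2X_5 - X_3  [with X_4=-1, X_5=1, X_3=6]  = -6
X_7 = X_6 - 2X_2 - 5  [with X_6=-6, X_2=0]  = -11

-11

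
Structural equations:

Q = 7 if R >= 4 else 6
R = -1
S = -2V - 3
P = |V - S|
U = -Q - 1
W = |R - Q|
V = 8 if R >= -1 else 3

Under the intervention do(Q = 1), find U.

Under do(Q=1), the mechanism Q = 7 if R >= 4 else 6 is discarded; Q is fixed at 1.
U = -Q - 1  [with Q=1]  = -2

-2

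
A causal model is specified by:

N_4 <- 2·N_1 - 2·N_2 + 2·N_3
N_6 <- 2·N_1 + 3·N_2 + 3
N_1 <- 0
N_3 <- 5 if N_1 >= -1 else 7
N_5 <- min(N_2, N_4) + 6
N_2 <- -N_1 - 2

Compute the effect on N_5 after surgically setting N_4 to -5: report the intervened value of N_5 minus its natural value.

Intervening sets N_4 = -5 and removes its equation (N_4 <- 2·N_1 - 2·N_2 + 2·N_3).
N_2 = -N_1 - 2  [with N_1=0]  = -2
N_5 = min(N_2, N_4) + 6  [with N_2=-2, N_4=-5]  = 1
Without intervention: N_2 = -N_1 - 2  [with N_1=0]  = -2; N_3 = 5 if N_1 >= -1 else 7  [with N_1=0]  = 5; N_4 = 2·N_1 - 2·N_2 + 2·N_3  [with N_1=0, N_2=-2, N_3=5]  = 14; N_5 = min(N_2, N_4) + 6  [with N_2=-2, N_4=14]  = 4.
Change = 1 − 4 = -3.

-3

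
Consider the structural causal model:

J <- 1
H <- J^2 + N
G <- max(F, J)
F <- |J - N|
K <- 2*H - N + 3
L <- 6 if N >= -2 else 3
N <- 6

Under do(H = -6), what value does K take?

-15

The intervention breaks the incoming arrows to H: H <- J^2 + N no longer applies, and H = -6.
K = 2*H - N + 3  [with H=-6, N=6]  = -15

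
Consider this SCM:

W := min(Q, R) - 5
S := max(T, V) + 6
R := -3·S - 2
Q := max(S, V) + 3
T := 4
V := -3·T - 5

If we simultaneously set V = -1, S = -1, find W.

Under do(V = -1, S = -1), each intervened variable's structural equation is replaced by its fixed value.
Q = max(S, V) + 3  [with S=-1, V=-1]  = 2
R = -3·S - 2  [with S=-1]  = 1
W = min(Q, R) - 5  [with Q=2, R=1]  = -4

-4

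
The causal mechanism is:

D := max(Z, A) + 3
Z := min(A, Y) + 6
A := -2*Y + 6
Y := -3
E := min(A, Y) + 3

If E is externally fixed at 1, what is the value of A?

12

The intervention breaks the incoming arrows to E: E := min(A, Y) + 3 no longer applies, and E = 1.
Since A is not a descendant of the intervened variable, it is unaffected.
A = -2*Y + 6  [with Y=-3]  = 12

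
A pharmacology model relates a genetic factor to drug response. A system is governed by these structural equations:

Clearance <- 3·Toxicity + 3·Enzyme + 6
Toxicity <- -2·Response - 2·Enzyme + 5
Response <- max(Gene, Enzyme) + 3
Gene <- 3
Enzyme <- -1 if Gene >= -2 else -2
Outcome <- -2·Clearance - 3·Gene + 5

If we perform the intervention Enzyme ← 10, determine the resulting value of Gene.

3

Under do(Enzyme=10), the mechanism Enzyme <- -1 if Gene >= -2 else -2 is discarded; Enzyme is fixed at 10.
Gene is not downstream of the intervention, so its value is determined by the original equations.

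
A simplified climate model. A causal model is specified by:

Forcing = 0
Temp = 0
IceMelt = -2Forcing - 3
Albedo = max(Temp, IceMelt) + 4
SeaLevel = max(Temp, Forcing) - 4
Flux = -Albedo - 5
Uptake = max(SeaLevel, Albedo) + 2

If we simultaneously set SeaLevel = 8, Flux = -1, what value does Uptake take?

10

Under do(SeaLevel = 8, Flux = -1), each intervened variable's structural equation is replaced by its fixed value.
IceMelt = -2Forcing - 3  [with Forcing=0]  = -3
Albedo = max(Temp, IceMelt) + 4  [with Temp=0, IceMelt=-3]  = 4
Uptake = max(SeaLevel, Albedo) + 2  [with SeaLevel=8, Albedo=4]  = 10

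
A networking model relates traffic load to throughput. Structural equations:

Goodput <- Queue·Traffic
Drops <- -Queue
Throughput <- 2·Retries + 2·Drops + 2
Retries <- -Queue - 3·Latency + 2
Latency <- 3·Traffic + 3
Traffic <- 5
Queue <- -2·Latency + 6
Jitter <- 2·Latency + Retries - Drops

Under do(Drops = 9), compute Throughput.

-24

The intervention breaks the incoming arrows to Drops: Drops <- -Queue no longer applies, and Drops = 9.
Latency = 3·Traffic + 3  [with Traffic=5]  = 18
Queue = -2·Latency + 6  [with Latency=18]  = -30
Retries = -Queue - 3·Latency + 2  [with Queue=-30, Latency=18]  = -22
Throughput = 2·Retries + 2·Drops + 2  [with Retries=-22, Drops=9]  = -24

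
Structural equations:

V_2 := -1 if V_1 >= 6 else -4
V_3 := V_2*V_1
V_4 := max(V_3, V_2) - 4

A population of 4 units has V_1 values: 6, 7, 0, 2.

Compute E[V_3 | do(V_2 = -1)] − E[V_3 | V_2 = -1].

Every unit gets V_2=-1 under the intervention. V_3 values become -6, -7, 0, -2; E[V_3|do(V_2=-1)] = -3.75.
E[V_3|V_2=-1] averages over only the 2 units with V_2=-1 (V_1 = 6, 7): V_3 = -6, -7, mean -6.5.
Difference = -3.75 − (-6.5) = 2.75.

2.75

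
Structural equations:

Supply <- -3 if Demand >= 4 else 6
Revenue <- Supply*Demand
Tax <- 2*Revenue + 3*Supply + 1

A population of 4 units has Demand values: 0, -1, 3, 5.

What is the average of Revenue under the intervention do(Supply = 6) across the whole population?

do(Supply=6) breaks Supply's dependence on Demand. With Supply=6 fixed, Revenue across the units is 0, -6, 18, 30, mean 10.5.

10.5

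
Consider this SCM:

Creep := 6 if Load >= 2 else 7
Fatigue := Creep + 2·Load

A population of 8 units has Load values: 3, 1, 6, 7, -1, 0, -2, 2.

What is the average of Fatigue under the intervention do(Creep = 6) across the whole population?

do(Creep=6) breaks Creep's dependence on Load. With Creep=6 fixed, Fatigue across the units is 12, 8, 18, 20, 4, 6, 2, 10, mean 10.

10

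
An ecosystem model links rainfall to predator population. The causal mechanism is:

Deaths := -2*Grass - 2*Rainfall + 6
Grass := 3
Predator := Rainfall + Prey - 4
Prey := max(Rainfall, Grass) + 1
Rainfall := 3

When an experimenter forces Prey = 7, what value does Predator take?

The intervention breaks the incoming arrows to Prey: Prey := max(Rainfall, Grass) + 1 no longer applies, and Prey = 7.
Predator = Rainfall + Prey - 4  [with Rainfall=3, Prey=7]  = 6

6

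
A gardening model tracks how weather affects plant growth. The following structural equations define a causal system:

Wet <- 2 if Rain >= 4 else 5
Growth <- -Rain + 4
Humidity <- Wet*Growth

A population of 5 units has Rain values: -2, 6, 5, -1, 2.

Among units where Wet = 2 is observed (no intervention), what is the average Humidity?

Conditioning on Wet=2 selects the 2 unit(s) with Rain ∈ {6, 5}. Their Humidity values: -4, -2. Mean = -3.

-3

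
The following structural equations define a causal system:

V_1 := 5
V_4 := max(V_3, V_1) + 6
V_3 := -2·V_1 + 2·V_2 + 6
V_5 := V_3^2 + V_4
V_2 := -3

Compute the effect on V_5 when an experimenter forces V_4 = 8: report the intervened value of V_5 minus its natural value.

Intervening sets V_4 = 8 and removes its equation (V_4 := max(V_3, V_1) + 6).
V_3 = -2·V_1 + 2·V_2 + 6  [with V_1=5, V_2=-3]  = -10
V_5 = V_3^2 + V_4  [with V_3=-10, V_4=8]  = 108
Without intervention: V_3 = -2·V_1 + 2·V_2 + 6  [with V_1=5, V_2=-3]  = -10; V_4 = max(V_3, V_1) + 6  [with V_3=-10, V_1=5]  = 11; V_5 = V_3^2 + V_4  [with V_3=-10, V_4=11]  = 111.
Change = 108 − 111 = -3.

-3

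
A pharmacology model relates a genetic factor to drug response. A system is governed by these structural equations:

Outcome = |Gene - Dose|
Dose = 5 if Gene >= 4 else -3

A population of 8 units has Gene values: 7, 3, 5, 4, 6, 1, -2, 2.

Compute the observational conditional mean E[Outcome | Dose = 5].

1

Conditioning on Dose=5 selects the 4 unit(s) with Gene ∈ {7, 5, 4, 6}. Their Outcome values: 2, 0, 1, 1. Mean = 1.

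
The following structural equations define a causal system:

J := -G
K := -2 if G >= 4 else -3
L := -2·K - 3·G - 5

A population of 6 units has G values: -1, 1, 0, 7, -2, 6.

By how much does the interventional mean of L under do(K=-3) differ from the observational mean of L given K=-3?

-7

do(K=-3) breaks K's dependence on G. With K=-3 fixed, L across the units is 4, -2, 1, -20, 7, -17, mean -4.5.
Observing K=-3 restricts to units where K's equation naturally yields -3: G ∈ {-1, 1, 0, -2}. In that subpopulation L = 4, -2, 1, 7, mean 2.5.
Difference = -4.5 − 2.5 = -7.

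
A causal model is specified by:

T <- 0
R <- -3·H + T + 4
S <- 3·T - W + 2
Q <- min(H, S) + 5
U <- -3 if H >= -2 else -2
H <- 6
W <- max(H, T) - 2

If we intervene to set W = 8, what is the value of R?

-14

do(W=8) replaces the equation W <- max(H, T) - 2 with the constant W = 8.
R is not downstream of the intervention, so its value is determined by the original equations.
R = -3·H + T + 4  [with H=6, T=0]  = -14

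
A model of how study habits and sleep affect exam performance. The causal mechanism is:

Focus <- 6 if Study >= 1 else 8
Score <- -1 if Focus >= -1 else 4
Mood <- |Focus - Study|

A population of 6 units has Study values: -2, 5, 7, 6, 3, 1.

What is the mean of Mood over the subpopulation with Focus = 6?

Observing Focus=6 restricts to units where Focus's equation naturally yields 6: Study ∈ {5, 7, 6, 3, 1}. In that subpopulation Mood = 1, 1, 0, 3, 5, mean 2.

2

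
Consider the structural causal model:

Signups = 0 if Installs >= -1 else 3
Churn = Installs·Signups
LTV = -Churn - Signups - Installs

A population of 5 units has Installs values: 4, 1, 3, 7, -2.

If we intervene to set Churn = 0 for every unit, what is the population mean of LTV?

do(Churn=0) breaks Churn's dependence on Installs. With Churn=0 fixed, LTV across the units is -4, -1, -3, -7, -1, mean -3.2.

-3.2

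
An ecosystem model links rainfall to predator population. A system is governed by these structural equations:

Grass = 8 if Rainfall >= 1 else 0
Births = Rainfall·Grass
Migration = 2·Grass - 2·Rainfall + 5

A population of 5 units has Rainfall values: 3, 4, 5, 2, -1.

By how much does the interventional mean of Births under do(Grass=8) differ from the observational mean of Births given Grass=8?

do(Grass=8) breaks Grass's dependence on Rainfall. With Grass=8 fixed, Births across the units is 24, 32, 40, 16, -8, mean 20.8.
E[Births|Grass=8] averages over only the 4 units with Grass=8 (Rainfall = 3, 4, 5, 2): Births = 24, 32, 40, 16, mean 28.
Difference = 20.8 − 28 = -7.2.

-7.2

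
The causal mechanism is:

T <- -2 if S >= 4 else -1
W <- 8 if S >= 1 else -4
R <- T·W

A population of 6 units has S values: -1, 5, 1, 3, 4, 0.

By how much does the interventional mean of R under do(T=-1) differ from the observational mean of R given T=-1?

do(T=-1) breaks T's dependence on S. With T=-1 fixed, R across the units is 4, -8, -8, -8, -8, 4, mean -4.
Observing T=-1 restricts to units where T's equation naturally yields -1: S ∈ {-1, 1, 3, 0}. In that subpopulation R = 4, -8, -8, 4, mean -2.
Difference = -4 − (-2) = -2.

-2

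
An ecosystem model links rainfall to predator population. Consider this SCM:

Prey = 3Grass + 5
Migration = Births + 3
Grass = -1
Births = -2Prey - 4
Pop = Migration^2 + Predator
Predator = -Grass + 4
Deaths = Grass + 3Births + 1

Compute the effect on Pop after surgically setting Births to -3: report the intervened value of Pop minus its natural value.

The intervention breaks the incoming arrows to Births: Births = -2Prey - 4 no longer applies, and Births = -3.
Predator = -Grass + 4  [with Grass=-1]  = 5
Migration = Births + 3  [with Births=-3]  = 0
Pop = Migration^2 + Predator  [with Migration=0, Predator=5]  = 5
Without intervention: Prey = 3Grass + 5  [with Grass=-1]  = 2; Predator = -Grass + 4  [with Grass=-1]  = 5; Births = -2Prey - 4  [with Prey=2]  = -8; Migration = Births + 3  [with Births=-8]  = -5; Pop = Migration^2 + Predator  [with Migration=-5, Predator=5]  = 30.
Change = 5 − 30 = -25.

-25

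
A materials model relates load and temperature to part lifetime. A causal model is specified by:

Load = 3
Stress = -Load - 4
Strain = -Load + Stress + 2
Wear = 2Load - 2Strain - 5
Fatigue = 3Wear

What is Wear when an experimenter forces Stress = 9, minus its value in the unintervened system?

Under do(Stress=9), the mechanism Stress = -Load - 4 is discarded; Stress is fixed at 9.
Strain = -Load + Stress + 2  [with Load=3, Stress=9]  = 8
Wear = 2Load - 2Strain - 5  [with Load=3, Strain=8]  = -15
Without intervention: Stress = -Load - 4  [with Load=3]  = -7; Strain = -Load + Stress + 2  [with Load=3, Stress=-7]  = -8; Wear = 2Load - 2Strain - 5  [with Load=3, Strain=-8]  = 17.
Change = -15 − 17 = -32.

-32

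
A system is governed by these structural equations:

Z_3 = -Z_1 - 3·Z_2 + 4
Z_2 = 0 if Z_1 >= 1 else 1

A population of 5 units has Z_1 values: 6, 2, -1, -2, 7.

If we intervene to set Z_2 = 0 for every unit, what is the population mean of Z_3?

do(Z_2=0) breaks Z_2's dependence on Z_1. With Z_2=0 fixed, Z_3 across the units is -2, 2, 5, 6, -3, mean 1.6.

1.6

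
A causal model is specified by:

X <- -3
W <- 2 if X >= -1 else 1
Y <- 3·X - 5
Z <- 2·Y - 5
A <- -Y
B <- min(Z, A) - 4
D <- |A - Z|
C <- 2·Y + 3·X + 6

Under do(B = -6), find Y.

Intervening sets B = -6 and removes its equation (B <- min(Z, A) - 4).
Y is not downstream of the intervention, so its value is determined by the original equations.
Y = 3·X - 5  [with X=-3]  = -14

-14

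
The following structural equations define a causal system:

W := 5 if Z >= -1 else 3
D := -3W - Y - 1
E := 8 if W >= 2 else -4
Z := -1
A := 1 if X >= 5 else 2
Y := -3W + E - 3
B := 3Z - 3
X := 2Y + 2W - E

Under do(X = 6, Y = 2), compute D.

-18

Setting X = 6, Y = 2 by intervention discards those variables' equations.
W = 5 if Z >= -1 else 3  [with Z=-1]  = 5
D = -3W - Y - 1  [with W=5, Y=2]  = -18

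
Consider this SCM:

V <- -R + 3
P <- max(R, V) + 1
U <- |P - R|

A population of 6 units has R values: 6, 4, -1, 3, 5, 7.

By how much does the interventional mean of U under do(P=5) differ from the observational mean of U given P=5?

Every unit gets P=5 under the intervention. U values become 1, 1, 6, 2, 0, 2; E[U|do(P=5)] = 2.
Observing P=5 restricts to units where P's equation naturally yields 5: R ∈ {4, -1}. In that subpopulation U = 1, 6, mean 3.5.
Difference = 2 − 3.5 = -1.5.

-1.5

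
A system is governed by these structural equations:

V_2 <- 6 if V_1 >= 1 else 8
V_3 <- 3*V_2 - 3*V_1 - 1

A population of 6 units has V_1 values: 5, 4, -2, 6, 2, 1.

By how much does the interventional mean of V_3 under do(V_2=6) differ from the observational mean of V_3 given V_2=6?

Every unit gets V_2=6 under the intervention. V_3 values become 2, 5, 23, -1, 11, 14; E[V_3|do(V_2=6)] = 9.
E[V_3|V_2=6] averages over only the 5 units with V_2=6 (V_1 = 5, 4, 6, 2, 1): V_3 = 2, 5, -1, 11, 14, mean 6.2.
Difference = 9 − 6.2 = 2.8.

2.8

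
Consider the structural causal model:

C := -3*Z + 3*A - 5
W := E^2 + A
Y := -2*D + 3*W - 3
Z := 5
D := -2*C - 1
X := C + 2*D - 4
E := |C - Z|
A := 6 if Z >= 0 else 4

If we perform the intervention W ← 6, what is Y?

do(W=6) replaces the equation W := E^2 + A with the constant W = 6.
A = 6 if Z >= 0 else 4  [with Z=5]  = 6
C = -3*Z + 3*A - 5  [with Z=5, A=6]  = -2
D = -2*C - 1  [with C=-2]  = 3
Y = -2*D + 3*W - 3  [with D=3, W=6]  = 9

9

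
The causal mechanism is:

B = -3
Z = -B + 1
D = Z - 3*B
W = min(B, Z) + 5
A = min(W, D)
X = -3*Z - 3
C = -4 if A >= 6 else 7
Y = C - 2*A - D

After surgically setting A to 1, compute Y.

do(A=1) replaces the equation A = min(W, D) with the constant A = 1.
Z = -B + 1  [with B=-3]  = 4
D = Z - 3*B  [with Z=4, B=-3]  = 13
C = -4 if A >= 6 else 7  [with A=1]  = 7
Y = C - 2*A - D  [with C=7, A=1, D=13]  = -8

-8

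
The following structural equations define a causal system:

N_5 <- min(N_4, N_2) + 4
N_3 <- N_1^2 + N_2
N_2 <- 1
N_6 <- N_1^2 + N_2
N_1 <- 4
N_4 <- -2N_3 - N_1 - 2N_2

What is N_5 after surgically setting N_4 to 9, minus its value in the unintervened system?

41

Intervening sets N_4 = 9 and removes its equation (N_4 <- -2N_3 - N_1 - 2N_2).
N_5 = min(N_4, N_2) + 4  [with N_4=9, N_2=1]  = 5
Without intervention: N_3 = N_1^2 + N_2  [with N_1=4, N_2=1]  = 17; N_4 = -2N_3 - N_1 - 2N_2  [with N_3=17, N_1=4, N_2=1]  = -40; N_5 = min(N_4, N_2) + 4  [with N_4=-40, N_2=1]  = -36.
Change = 5 − (-36) = 41.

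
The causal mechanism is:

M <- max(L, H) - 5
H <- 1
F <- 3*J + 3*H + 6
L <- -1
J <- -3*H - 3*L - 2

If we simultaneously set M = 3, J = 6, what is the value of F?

27

Setting M = 3, J = 6 by intervention discards those variables' equations.
F = 3*J + 3*H + 6  [with J=6, H=1]  = 27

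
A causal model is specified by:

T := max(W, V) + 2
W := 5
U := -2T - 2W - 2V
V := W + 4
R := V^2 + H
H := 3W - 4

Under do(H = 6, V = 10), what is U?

-54

The joint intervention fixes H = 6, V = 10, removing each variable's own equation.
T = max(W, V) + 2  [with W=5, V=10]  = 12
U = -2T - 2W - 2V  [with T=12, W=5, V=10]  = -54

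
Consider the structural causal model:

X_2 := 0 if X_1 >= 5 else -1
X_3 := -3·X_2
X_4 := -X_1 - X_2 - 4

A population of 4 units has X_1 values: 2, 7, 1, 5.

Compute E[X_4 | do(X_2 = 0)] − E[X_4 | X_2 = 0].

2.25

The intervention sets X_2=0 in all 4 units regardless of X_1. Recomputing X_4 per unit gives -6, -11, -5, -9; average -7.75.
Conditioning on X_2=0 selects the 2 unit(s) with X_1 ∈ {7, 5}. Their X_4 values: -11, -9. Mean = -10.
Difference = -7.75 − (-10) = 2.25.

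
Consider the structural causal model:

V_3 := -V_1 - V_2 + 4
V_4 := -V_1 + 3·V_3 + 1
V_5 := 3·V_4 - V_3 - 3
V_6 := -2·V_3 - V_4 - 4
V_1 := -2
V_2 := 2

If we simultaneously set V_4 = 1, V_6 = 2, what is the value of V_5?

-4

Setting V_4 = 1, V_6 = 2 by intervention discards those variables' equations.
V_3 = -V_1 - V_2 + 4  [with V_1=-2, V_2=2]  = 4
V_5 = 3·V_4 - V_3 - 3  [with V_4=1, V_3=4]  = -4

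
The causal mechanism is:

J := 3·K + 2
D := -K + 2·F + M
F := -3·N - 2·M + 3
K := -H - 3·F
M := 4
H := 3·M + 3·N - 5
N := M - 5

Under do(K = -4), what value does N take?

Under do(K=-4), the mechanism K := -H - 3·F is discarded; K is fixed at -4.
No directed path runs from K to N, so N keeps its natural value.
N = M - 5  [with M=4]  = -1

-1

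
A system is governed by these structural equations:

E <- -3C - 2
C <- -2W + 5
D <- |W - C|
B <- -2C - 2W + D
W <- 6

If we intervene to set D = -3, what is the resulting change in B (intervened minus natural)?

The intervention breaks the incoming arrows to D: D <- |W - C| no longer applies, and D = -3.
C = -2W + 5  [with W=6]  = -7
B = -2C - 2W + D  [with C=-7, W=6, D=-3]  = -1
Without intervention: C = -2W + 5  [with W=6]  = -7; D = |W - C|  [with W=6, C=-7]  = 13; B = -2C - 2W + D  [with C=-7, W=6, D=13]  = 15.
Change = -1 − 15 = -16.

-16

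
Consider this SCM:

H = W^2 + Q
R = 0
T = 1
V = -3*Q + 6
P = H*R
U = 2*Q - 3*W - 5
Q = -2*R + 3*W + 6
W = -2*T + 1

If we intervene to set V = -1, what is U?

4

do(V=-1) replaces the equation V = -3*Q + 6 with the constant V = -1.
U is not downstream of the intervention, so its value is determined by the original equations.
W = -2*T + 1  [with T=1]  = -1
Q = -2*R + 3*W + 6  [with R=0, W=-1]  = 3
U = 2*Q - 3*W - 5  [with Q=3, W=-1]  = 4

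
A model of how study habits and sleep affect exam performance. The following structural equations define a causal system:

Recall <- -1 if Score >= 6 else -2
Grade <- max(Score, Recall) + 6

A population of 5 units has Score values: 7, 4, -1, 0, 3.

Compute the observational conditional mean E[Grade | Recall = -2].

7.5

E[Grade|Recall=-2] averages over only the 4 units with Recall=-2 (Score = 4, -1, 0, 3): Grade = 10, 5, 6, 9, mean 7.5.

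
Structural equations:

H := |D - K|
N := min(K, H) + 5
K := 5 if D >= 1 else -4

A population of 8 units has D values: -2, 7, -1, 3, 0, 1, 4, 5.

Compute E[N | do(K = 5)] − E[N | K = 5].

The intervention sets K=5 in all 8 units regardless of D. Recomputing N per unit gives 10, 7, 10, 7, 10, 9, 6, 5; average 8.
Conditioning on K=5 selects the 5 unit(s) with D ∈ {7, 3, 1, 4, 5}. Their N values: 7, 7, 9, 6, 5. Mean = 6.8.
Difference = 8 − 6.8 = 1.2.

1.2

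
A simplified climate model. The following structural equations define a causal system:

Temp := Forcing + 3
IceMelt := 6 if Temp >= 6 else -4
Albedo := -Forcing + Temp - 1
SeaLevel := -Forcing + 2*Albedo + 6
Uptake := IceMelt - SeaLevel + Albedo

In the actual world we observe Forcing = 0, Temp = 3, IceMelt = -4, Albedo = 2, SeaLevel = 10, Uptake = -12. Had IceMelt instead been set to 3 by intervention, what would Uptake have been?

The intervention breaks the incoming arrows to IceMelt: IceMelt := 6 if Temp >= 6 else -4 no longer applies, and IceMelt = 3.
Temp = Forcing + 3  [with Forcing=0]  = 3
Albedo = -Forcing + Temp - 1  [with Forcing=0, Temp=3]  = 2
SeaLevel = -Forcing + 2*Albedo + 6  [with Forcing=0, Albedo=2]  = 10
Uptake = IceMelt - SeaLevel + Albedo  [with IceMelt=3, SeaLevel=10, Albedo=2]  = -5

-5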